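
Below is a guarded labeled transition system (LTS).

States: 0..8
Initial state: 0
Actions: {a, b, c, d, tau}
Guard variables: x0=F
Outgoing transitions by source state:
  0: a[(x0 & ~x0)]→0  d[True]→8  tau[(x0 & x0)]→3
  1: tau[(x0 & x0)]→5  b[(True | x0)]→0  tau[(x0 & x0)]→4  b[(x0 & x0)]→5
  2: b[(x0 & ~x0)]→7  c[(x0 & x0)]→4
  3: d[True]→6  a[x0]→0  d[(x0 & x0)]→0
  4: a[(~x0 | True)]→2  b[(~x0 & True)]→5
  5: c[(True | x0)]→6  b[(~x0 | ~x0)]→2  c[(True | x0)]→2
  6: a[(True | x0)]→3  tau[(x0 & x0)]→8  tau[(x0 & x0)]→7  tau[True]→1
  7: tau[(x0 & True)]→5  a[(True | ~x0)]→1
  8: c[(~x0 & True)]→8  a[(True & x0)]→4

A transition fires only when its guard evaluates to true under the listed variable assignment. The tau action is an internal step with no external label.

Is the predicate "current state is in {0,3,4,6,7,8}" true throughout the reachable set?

Inv-set: {0,3,4,6,7,8}
Reachable = {0,8}
  0: safe
  8: safe

Answer: INVARIANT HOLDS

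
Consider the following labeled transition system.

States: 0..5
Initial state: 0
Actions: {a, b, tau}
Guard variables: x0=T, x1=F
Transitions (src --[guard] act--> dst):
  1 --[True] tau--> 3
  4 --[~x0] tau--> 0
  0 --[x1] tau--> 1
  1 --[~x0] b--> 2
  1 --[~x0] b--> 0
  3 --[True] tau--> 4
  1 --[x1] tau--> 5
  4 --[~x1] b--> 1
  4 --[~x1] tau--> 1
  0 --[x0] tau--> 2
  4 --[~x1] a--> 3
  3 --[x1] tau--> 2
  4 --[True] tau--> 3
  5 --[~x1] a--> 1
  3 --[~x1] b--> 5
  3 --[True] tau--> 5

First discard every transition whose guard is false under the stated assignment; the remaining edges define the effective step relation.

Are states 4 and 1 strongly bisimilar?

Refine partition for ~:
  P[0] = {{0,1,2,3,4,5}}
  P[1] = {{0,1},{2},{3},{4},{5}}
  P[2] = {{0},{1},{2},{3},{4},{5}}
6 equivalence class(es) (converged in 3)
4∈{4}, 1∈{1}

Answer: NOT BISIMILAR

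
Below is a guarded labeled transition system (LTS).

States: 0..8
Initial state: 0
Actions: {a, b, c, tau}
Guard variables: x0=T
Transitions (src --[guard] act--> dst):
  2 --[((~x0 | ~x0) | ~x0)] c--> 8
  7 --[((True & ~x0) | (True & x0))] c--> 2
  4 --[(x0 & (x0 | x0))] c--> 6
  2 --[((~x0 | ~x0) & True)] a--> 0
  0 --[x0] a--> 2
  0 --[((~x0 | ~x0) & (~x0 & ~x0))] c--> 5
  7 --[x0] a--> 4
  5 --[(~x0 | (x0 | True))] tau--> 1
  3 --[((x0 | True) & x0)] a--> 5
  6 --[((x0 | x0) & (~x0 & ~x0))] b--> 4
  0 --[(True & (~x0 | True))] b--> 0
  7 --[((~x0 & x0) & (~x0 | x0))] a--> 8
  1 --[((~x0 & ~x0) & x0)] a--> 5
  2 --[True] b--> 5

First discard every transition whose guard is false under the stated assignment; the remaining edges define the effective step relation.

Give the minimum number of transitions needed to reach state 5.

BFS to 5:
  Layer 0: {0}
  Layer 1: {2}
  Layer 2: {5}
depth(5)=2, e.g. a·b

Answer: 2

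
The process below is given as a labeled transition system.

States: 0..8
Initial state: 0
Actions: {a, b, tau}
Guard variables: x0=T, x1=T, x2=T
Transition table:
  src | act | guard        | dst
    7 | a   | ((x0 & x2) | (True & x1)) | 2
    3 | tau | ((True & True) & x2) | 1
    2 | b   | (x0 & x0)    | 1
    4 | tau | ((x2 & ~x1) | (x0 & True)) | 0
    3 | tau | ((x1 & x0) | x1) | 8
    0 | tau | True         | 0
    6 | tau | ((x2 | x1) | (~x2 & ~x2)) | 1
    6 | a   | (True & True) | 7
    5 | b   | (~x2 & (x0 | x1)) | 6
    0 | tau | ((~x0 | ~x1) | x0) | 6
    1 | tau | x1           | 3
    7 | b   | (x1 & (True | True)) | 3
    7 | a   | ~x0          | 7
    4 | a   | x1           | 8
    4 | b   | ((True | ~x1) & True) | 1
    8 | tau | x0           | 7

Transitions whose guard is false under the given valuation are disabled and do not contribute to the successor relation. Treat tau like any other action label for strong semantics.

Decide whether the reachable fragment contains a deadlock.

Answer: DEADLOCK-FREE

Trace:
Reach set: {0,1,2,3,6,7,8}
  0: tau→0  tau→6  [deg 2]
  1: tau→3  [deg 1]
  2: b→1  [deg 1]
  3: tau→1  tau→8  [deg 2]
  6: a→7  tau→1  [deg 2]
  7: a→2  b→3  [deg 2]
  8: tau→7  [deg 1]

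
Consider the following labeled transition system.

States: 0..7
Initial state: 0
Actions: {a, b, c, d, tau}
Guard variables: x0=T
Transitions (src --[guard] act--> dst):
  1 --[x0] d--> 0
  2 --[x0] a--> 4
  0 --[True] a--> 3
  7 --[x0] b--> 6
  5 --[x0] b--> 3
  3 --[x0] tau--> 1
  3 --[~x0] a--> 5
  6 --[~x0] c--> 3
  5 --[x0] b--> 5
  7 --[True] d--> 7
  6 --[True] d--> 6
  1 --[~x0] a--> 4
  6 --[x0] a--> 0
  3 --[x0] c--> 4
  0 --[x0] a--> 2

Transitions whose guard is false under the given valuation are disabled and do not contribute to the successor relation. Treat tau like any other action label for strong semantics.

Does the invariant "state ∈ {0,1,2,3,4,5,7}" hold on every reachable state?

Answer: INVARIANT HOLDS

Working:
Inv-set: {0,1,2,3,4,5,7}
Reach set: {0,1,2,3,4}
  0: ok
  1: ok
  2: ok
  3: ok
  4: ok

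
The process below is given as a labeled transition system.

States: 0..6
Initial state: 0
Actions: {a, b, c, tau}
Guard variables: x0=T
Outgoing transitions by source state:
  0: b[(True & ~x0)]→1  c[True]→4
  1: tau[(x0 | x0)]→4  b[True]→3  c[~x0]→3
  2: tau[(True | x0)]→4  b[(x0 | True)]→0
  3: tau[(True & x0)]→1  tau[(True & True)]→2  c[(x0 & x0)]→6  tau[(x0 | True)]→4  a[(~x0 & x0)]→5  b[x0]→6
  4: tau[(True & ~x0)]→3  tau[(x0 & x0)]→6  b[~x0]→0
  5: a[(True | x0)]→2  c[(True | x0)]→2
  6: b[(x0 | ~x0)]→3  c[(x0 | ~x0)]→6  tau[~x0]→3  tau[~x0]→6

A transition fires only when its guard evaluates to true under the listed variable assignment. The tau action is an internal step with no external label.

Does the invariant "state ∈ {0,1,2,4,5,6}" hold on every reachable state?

Answer: INVARIANT VIOLATED at state 3

Analysis:
Allowed set {0,1,2,4,5,6}
Reach set: {0,1,2,3,4,6}
  0: safe
  1: safe
  2: safe
  3: outside
  4: safe
  6: safe
witness against invariant: c·tau·b → 3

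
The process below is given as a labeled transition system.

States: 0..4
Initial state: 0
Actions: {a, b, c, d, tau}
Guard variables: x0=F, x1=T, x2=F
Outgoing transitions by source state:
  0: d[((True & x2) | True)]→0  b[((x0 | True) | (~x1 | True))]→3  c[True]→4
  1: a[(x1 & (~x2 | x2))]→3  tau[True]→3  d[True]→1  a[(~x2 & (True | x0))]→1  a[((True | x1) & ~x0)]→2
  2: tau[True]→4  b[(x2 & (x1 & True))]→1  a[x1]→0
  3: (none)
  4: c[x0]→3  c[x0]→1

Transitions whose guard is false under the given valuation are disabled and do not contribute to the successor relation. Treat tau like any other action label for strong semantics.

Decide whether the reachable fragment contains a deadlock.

Answer: DEADLOCK at state 3

Working:
Reachable = {0,3,4}
  0: b→3  c→4  d→0  [3 exit(s)]
  3: ∅  [no exit]
  4: ∅  [no exit]
witness 3: b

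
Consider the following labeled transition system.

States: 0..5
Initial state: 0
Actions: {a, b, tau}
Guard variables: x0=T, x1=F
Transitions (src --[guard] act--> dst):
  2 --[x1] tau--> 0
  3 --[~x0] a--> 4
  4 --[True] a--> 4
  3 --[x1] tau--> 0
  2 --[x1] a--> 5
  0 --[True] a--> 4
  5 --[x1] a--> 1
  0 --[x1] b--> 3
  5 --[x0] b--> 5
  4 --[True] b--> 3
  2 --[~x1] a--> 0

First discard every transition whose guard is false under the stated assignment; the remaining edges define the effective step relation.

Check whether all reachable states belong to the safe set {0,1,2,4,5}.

Safe = {0,1,2,4,5}
Reach set: {0,3,4}
  0: safe
  3: outside
  4: safe
witness against invariant: a·b → 3

Answer: INVARIANT VIOLATED at state 3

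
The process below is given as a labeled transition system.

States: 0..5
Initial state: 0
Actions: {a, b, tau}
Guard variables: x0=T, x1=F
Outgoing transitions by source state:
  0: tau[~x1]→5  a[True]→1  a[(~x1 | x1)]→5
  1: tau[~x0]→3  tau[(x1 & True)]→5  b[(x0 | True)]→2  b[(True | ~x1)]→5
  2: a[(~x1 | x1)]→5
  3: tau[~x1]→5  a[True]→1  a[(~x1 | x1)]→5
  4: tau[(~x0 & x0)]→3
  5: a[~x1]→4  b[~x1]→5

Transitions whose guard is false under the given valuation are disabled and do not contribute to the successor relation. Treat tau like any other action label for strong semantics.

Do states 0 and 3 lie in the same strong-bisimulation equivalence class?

Bisimulation quotient by refinement:
  round 0: {{0,1,2,3,4,5}}
  round 1: {{0,3},{1},{2},{4},{5}}
5 equivalence class(es) (converged in 2)
class of 0: {0,3}; class of 3: {0,3}

Answer: BISIMILAR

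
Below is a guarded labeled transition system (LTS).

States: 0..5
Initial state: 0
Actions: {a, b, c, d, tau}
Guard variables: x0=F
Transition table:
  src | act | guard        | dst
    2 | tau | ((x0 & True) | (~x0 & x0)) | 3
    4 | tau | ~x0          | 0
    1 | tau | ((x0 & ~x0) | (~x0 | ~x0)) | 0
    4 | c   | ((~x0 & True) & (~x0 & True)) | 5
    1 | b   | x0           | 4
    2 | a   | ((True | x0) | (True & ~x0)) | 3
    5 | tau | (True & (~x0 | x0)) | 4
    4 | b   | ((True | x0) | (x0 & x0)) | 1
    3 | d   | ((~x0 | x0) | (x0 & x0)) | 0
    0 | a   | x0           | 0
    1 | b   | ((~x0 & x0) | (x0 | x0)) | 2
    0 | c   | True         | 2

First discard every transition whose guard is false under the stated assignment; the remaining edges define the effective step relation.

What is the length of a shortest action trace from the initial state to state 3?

Answer: 2

Working:
Breadth-first toward 3:
  Layer 0: {0}
  Layer 1: {2}
  Layer 2: {3}
3 enters at depth 2; path c·a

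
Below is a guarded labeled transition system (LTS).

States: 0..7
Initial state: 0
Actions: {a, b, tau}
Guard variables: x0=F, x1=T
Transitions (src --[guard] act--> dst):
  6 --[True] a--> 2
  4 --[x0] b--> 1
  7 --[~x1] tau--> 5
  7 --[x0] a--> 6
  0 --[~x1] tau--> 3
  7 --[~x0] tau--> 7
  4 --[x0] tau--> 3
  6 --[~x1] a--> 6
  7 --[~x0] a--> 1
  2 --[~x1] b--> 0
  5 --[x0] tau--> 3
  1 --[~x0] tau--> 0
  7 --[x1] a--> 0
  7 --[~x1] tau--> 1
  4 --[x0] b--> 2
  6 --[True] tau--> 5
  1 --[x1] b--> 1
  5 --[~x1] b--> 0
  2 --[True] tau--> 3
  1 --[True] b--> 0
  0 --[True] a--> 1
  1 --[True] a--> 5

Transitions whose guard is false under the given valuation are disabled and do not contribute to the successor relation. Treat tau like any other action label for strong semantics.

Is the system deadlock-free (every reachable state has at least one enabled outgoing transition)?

Answer: DEADLOCK at state 5

Trace:
R = {0,1,5}
  0: a→1  [1 exit(s)]
  1: a→5  b→0  b→1  tau→0  [4 exit(s)]
  5: ∅  [no exit]
trace reaching 5: a·a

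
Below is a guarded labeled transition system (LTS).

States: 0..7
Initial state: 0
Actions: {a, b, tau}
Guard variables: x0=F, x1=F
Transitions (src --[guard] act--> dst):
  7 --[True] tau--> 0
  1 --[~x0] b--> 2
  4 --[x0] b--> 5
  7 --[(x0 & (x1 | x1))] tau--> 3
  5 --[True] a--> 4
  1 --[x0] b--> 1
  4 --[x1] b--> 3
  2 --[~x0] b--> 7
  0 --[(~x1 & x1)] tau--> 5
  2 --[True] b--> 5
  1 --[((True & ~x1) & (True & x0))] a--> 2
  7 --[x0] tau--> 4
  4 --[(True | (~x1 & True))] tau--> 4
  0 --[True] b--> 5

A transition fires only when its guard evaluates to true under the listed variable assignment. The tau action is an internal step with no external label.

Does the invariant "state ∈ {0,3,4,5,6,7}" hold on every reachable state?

Allowed set {0,3,4,5,6,7}
Reachable = {0,4,5}
  0: safe
  4: safe
  5: safe

Answer: INVARIANT HOLDS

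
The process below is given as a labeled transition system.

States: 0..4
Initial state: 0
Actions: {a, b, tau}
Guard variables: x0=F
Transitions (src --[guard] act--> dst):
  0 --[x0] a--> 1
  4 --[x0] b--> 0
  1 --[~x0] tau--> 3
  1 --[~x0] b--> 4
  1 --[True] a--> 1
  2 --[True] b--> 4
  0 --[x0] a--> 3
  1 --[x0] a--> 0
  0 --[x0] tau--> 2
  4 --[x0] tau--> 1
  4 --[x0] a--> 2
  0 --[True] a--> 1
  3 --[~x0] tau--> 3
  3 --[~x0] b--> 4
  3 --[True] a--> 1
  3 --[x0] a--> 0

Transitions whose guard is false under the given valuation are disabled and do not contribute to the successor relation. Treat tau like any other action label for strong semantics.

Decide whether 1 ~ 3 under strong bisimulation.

Compute ~ classes (split until stable):
  π0 = {{0,1,2,3,4}}
  π1 = {{0},{1,3},{2},{4}}
4 equivalence class(es) (converged in 2)
[1]={1,3}  [3]={1,3}

Answer: BISIMILAR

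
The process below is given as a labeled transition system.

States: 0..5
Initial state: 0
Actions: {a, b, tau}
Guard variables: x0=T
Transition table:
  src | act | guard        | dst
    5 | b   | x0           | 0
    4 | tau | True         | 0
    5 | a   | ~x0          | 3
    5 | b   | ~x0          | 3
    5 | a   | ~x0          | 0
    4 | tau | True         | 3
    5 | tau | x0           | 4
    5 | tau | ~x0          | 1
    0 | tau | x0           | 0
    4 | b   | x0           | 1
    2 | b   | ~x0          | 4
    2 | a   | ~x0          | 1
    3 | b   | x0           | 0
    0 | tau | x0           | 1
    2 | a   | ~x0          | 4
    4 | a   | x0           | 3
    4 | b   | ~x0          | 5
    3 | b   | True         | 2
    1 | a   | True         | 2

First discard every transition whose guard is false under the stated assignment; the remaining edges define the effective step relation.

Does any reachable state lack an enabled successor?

Answer: DEADLOCK at state 2

Working:
Reachable = {0,1,2}
  0: tau→0  tau→1  [2 exit(s)]
  1: a→2  [1 exit(s)]
  2: ∅  [STUCK]
Path to 2: tau·a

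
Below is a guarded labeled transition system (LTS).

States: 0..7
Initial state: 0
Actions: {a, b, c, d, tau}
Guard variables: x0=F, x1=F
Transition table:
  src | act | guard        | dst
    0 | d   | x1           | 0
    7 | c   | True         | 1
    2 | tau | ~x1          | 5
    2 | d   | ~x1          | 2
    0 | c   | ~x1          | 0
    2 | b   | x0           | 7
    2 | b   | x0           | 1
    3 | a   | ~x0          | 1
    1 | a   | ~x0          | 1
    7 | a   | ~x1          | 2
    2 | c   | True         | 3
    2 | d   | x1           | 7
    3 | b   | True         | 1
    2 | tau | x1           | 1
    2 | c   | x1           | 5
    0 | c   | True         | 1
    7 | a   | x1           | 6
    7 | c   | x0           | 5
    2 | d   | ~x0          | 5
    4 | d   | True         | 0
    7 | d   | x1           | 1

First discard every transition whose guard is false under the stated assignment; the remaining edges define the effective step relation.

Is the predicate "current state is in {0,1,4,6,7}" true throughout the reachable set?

Safe = {0,1,4,6,7}
Reach set: {0,1}
  0: safe
  1: safe

Answer: INVARIANT HOLDS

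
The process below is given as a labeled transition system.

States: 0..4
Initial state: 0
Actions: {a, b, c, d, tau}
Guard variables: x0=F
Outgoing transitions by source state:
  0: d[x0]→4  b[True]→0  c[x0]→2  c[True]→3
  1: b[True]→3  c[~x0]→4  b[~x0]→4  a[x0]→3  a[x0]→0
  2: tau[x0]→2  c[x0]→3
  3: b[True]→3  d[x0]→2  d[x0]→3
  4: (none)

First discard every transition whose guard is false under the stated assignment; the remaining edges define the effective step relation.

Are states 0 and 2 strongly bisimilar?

Answer: NOT BISIMILAR

Working:
Compute ~ classes (split until stable):
  P[0] = {{0,1,2,3,4}}
  P[1] = {{0,1},{2,4},{3}}
  P[2] = {{0},{1},{2,4},{3}}
4 equivalence class(es) (converged in 3)
class of 0: {0}; class of 2: {2,4}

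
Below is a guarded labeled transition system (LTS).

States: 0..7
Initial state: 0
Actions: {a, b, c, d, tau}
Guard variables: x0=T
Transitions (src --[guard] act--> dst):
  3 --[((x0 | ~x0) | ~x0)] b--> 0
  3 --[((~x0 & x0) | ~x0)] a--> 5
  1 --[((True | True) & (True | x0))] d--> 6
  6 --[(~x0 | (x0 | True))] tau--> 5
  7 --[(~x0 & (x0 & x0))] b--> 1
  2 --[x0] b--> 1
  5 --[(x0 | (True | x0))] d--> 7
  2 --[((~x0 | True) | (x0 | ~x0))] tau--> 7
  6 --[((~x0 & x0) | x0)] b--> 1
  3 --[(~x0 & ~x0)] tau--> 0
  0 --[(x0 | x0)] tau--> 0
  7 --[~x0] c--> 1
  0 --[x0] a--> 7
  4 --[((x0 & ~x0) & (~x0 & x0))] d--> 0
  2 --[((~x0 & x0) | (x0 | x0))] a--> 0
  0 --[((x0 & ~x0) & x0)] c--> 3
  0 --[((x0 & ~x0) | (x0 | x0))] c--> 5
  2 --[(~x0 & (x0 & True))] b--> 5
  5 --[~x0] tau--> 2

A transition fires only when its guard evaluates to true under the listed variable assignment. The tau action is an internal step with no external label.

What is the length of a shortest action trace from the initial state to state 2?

Layered search for 2:
  depth 0: {0}
  depth 1: {5,7}
2 never appears.

Answer: UNREACHABLE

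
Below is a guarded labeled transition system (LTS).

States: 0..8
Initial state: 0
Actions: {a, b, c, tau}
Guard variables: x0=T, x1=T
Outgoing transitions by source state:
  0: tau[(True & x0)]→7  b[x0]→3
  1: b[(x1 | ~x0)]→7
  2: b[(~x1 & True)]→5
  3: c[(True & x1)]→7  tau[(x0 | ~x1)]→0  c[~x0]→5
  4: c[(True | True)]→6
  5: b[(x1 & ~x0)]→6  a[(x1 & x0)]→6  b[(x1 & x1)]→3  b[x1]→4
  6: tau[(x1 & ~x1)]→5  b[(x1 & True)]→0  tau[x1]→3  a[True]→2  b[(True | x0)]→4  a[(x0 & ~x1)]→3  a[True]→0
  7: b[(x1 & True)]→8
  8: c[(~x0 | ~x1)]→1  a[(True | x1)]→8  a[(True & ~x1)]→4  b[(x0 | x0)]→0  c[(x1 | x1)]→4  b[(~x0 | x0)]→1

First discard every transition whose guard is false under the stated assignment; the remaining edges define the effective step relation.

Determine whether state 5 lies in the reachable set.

Guard filter leaves 19 enabled edge(s).
depth 0: {0}
depth 1: {3,7}  cumulative {0,3,7}
depth 2: {8}  cumulative {0,3,7,8}
depth 3: {1,4}  cumulative {0,1,3,4,7,8}
depth 4: {6}  cumulative {0,1,3,4,6,7,8}
depth 5: {2}  cumulative {0,1,2,3,4,6,7,8}
R = {0,1,2,3,4,6,7,8}

Answer: UNREACHABLE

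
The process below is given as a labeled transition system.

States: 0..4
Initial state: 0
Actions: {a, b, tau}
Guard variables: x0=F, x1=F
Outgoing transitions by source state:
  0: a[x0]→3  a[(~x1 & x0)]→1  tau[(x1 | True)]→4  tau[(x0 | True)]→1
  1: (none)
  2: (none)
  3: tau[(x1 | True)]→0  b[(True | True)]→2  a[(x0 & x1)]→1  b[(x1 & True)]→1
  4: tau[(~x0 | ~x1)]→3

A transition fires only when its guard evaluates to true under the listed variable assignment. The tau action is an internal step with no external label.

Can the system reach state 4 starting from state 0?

Answer: REACHABLE

Analysis:
Guard filter leaves 5 enabled edge(s).
Layer 0: {0}
Layer 1: {1,4}  total {0,1,4}
Layer 2: {3}  total {0,1,3,4}
Layer 3: {2}  total {0,1,2,3,4}
Reach set: {0,1,2,3,4}
trace reaching 4: tau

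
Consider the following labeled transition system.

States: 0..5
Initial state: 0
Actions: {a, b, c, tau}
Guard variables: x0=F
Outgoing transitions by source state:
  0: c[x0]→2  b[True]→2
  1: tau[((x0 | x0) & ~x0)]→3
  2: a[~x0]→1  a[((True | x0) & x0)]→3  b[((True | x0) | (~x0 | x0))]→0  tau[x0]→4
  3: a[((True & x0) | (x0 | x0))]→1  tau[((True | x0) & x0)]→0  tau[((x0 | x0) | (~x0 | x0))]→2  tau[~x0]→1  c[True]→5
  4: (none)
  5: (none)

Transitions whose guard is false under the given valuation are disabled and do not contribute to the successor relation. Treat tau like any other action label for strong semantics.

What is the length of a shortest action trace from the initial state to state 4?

Answer: UNREACHABLE

Trace:
Breadth-first toward 4:
  L0 = {0}
  L1 = {2}
  L2 = {1}
4 never appears.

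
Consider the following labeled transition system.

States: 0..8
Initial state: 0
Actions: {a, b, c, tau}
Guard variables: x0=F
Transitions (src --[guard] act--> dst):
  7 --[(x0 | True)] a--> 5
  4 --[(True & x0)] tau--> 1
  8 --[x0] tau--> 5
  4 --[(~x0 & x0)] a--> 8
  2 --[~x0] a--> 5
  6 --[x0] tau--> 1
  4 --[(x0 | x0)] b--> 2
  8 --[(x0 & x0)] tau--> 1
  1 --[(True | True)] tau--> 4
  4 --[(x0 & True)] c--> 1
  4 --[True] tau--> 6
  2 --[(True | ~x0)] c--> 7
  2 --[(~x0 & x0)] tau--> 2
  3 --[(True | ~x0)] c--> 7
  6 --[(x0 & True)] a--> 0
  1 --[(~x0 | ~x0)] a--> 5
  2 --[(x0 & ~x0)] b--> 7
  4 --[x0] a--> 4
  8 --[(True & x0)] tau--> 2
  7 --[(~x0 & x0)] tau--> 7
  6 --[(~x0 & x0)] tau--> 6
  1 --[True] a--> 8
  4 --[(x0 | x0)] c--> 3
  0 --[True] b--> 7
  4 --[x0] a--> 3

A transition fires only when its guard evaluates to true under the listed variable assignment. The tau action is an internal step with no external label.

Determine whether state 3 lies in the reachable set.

Guard filter leaves 9 enabled edge(s).
L0 = {0}
L1 = {7}  now seen {0,7}
L2 = {5}  now seen {0,5,7}
R = {0,5,7}

Answer: UNREACHABLE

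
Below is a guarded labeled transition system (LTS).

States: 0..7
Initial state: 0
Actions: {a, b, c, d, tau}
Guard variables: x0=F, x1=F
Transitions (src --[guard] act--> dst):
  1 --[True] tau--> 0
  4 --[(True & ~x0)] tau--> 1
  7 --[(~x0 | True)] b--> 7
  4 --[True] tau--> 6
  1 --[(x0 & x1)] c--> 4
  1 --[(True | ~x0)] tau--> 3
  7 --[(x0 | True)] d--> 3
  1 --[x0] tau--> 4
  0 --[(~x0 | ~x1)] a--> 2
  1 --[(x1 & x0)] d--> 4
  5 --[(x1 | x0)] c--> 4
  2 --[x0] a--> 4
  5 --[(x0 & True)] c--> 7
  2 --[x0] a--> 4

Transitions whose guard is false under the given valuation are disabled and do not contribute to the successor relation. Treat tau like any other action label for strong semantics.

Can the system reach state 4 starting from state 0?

7 transition(s) survive guard evaluation.
Layer 0: {0}
Layer 1: {2}  total {0,2}
Reachable = {0,2}

Answer: UNREACHABLE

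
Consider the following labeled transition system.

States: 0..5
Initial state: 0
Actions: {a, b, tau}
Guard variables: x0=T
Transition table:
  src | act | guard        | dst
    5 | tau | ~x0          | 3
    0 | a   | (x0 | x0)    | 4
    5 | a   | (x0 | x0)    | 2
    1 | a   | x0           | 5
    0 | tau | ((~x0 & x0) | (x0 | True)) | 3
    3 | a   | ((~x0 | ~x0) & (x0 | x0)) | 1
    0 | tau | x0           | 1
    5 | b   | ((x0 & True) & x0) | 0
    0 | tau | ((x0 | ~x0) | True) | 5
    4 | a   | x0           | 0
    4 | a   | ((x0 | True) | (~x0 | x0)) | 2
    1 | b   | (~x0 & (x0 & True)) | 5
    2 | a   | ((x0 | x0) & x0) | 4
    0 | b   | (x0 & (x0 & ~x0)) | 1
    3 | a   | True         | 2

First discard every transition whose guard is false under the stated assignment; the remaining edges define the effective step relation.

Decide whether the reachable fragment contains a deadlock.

Reachable = {0,1,2,3,4,5}
  0: a→4  tau→1  tau→3  tau→5  [4 exit(s)]
  1: a→5  [1 exit(s)]
  2: a→4  [1 exit(s)]
  3: a→2  [1 exit(s)]
  4: a→0  a→2  [2 exit(s)]
  5: a→2  b→0  [2 exit(s)]

Answer: DEADLOCK-FREE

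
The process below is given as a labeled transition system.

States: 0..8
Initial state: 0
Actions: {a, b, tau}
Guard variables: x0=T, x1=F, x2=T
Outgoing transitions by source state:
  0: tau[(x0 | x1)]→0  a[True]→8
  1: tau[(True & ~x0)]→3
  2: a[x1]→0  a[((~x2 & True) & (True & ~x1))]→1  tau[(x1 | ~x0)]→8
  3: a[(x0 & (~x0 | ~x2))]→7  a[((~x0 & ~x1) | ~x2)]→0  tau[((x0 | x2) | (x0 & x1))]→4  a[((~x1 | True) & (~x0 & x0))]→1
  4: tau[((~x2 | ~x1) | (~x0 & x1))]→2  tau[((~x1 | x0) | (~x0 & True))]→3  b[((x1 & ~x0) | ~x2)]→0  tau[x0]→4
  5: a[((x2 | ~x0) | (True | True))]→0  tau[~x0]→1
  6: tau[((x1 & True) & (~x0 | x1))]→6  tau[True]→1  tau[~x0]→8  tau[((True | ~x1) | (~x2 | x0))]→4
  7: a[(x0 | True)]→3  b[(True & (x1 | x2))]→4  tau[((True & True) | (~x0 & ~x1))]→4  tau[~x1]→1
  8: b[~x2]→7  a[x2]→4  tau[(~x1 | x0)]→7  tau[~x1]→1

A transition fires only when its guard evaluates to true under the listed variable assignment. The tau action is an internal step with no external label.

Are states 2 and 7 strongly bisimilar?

Answer: NOT BISIMILAR

Analysis:
Compute ~ classes (split until stable):
  round 0: {{0,1,2,3,4,5,6,7,8}}
  round 1: {{0,8},{1,2},{3,4,6},{5},{7}}
  round 2: {{0},{1,2},{3},{4,6},{5},{7},{8}}
  round 3: {{0},{1,2},{3},{4},{5},{6},{7},{8}}
stable after 4 split(s): 8 block(s)
class of 2: {1,2}; class of 7: {7}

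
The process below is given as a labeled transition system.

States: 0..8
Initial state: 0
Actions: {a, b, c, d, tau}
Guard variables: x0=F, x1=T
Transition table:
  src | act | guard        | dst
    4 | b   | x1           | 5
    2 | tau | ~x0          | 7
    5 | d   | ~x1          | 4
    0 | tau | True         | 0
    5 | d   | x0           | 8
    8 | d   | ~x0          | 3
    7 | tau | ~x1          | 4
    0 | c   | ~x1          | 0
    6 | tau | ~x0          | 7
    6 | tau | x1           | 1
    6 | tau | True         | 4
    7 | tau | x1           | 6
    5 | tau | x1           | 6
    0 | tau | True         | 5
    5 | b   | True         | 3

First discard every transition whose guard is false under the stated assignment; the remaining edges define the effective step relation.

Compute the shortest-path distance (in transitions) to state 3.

Breadth-first toward 3:
  L0 = {0}
  L1 = {5}
  L2 = {3,6}
first hit 3 at d=2 via tau·b

Answer: 2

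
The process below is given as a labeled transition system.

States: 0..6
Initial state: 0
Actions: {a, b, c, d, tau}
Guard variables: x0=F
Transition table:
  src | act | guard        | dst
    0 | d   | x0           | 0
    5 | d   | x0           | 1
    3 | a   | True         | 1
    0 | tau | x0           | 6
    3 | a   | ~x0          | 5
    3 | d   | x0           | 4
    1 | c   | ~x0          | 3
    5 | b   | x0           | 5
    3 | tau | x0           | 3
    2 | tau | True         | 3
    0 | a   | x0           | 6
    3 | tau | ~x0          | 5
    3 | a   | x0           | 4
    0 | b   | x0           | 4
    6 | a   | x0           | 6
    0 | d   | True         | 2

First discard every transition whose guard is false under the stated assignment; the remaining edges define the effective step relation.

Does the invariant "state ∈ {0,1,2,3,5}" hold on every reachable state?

Allowed set {0,1,2,3,5}
Reach set: {0,1,2,3,5}
  0: ok
  1: ok
  2: ok
  3: ok
  5: ok

Answer: INVARIANT HOLDS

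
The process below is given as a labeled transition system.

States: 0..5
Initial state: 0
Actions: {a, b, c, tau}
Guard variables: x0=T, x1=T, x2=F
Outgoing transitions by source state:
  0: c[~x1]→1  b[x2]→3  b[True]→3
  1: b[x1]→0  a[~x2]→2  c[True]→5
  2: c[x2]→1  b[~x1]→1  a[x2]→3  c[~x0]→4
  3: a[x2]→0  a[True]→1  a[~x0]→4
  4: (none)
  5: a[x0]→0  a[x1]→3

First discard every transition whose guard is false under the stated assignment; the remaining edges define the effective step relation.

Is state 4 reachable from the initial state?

7 transition(s) survive guard evaluation.
depth 0: {0}
depth 1: {3}  cumulative {0,3}
depth 2: {1}  cumulative {0,1,3}
depth 3: {2,5}  cumulative {0,1,2,3,5}
Reach set: {0,1,2,3,5}

Answer: UNREACHABLE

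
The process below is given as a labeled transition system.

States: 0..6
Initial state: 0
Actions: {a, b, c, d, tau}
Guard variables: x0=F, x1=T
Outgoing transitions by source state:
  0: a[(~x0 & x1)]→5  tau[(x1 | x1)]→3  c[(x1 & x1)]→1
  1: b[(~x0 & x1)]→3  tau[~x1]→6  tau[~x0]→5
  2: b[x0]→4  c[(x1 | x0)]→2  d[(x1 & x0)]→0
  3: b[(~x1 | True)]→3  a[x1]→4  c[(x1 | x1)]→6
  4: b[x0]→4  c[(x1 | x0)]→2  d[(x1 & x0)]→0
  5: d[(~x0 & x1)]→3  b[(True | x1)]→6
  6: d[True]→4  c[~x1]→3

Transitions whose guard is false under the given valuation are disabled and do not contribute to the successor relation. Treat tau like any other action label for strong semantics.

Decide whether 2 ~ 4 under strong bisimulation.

Bisimulation quotient by refinement:
  round 0: {{0,1,2,3,4,5,6}}
  round 1: {{0},{1},{2,4},{3},{5},{6}}
stable after 2 split(s): 6 block(s)
2∈{2,4}, 4∈{2,4}

Answer: BISIMILAR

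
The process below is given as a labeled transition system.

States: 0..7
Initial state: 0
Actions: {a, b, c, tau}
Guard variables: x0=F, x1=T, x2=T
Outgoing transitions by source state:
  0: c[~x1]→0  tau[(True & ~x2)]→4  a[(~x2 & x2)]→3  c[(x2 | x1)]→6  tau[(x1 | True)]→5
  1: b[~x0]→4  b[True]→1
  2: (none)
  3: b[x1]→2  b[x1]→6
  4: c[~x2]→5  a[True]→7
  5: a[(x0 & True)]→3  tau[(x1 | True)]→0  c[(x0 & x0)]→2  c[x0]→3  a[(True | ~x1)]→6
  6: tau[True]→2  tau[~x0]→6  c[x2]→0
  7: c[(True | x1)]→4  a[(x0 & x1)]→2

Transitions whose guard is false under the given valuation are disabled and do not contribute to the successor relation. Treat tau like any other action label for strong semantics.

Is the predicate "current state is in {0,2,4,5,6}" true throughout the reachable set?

Answer: INVARIANT HOLDS

Trace:
Allowed set {0,2,4,5,6}
R = {0,2,5,6}
  0: ok
  2: ok
  5: ok
  6: ok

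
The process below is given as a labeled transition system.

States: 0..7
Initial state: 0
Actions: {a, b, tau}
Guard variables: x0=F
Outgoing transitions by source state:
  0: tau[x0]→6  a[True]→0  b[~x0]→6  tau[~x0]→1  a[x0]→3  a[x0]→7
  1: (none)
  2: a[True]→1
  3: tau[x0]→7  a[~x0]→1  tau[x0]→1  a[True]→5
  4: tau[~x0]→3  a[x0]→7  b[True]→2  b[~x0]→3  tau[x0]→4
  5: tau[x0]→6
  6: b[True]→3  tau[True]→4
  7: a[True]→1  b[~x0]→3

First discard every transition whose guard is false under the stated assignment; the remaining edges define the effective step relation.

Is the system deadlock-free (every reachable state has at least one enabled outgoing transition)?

Reach set: {0,1,2,3,4,5,6}
  0: a→0  b→6  tau→1  [deg 3]
  1: ∅  [STUCK]
  2: a→1  [deg 1]
  3: a→1  a→5  [deg 2]
  4: b→2  b→3  tau→3  [deg 3]
  5: ∅  [STUCK]
  6: b→3  tau→4  [deg 2]
trace reaching 1: tau

Answer: DEADLOCK at state 1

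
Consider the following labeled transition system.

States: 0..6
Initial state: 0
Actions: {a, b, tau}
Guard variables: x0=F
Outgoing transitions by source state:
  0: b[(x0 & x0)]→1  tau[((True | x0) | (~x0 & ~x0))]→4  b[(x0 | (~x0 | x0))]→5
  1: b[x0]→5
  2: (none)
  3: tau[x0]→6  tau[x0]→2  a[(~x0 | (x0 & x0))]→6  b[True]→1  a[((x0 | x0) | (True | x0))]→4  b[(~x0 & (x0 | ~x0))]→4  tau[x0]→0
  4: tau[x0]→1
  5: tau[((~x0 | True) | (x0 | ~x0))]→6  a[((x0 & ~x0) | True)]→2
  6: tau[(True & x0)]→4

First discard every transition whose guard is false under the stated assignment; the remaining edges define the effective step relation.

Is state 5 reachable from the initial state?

Guard filter leaves 8 enabled edge(s).
depth 0: {0}
depth 1: {4,5}  total {0,4,5}
depth 2: {2,6}  total {0,2,4,5,6}
Reachable = {0,2,4,5,6}
trace reaching 5: b

Answer: REACHABLE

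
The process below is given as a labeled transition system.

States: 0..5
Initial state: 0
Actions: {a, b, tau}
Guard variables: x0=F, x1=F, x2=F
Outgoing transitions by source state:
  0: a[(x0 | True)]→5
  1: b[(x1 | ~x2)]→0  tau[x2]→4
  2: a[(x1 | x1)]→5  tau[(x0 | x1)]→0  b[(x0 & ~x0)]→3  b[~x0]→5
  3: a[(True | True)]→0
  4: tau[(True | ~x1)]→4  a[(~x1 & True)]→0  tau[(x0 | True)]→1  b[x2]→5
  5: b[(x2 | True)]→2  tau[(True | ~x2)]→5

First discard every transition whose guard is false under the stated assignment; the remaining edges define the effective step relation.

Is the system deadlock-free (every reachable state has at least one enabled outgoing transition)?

Answer: DEADLOCK-FREE

Analysis:
R = {0,2,5}
  0: a→5  [1 out]
  2: b→5  [1 out]
  5: b→2  tau→5  [2 out]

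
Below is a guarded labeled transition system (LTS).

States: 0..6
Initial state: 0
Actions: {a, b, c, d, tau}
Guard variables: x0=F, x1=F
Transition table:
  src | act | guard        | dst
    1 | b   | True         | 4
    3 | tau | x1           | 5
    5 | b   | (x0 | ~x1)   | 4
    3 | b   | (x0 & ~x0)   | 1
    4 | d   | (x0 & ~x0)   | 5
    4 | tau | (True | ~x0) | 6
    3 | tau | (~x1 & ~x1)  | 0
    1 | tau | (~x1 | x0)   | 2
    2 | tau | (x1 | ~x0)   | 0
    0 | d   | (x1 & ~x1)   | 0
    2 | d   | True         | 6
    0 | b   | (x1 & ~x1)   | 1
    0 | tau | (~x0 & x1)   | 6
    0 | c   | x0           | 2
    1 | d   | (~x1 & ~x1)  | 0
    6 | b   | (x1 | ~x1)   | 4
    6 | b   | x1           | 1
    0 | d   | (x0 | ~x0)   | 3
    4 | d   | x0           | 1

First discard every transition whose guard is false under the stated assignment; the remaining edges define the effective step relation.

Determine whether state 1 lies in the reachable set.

10 transition(s) survive guard evaluation.
depth 0: {0}
depth 1: {3}  now seen {0,3}
Reach set: {0,3}

Answer: UNREACHABLE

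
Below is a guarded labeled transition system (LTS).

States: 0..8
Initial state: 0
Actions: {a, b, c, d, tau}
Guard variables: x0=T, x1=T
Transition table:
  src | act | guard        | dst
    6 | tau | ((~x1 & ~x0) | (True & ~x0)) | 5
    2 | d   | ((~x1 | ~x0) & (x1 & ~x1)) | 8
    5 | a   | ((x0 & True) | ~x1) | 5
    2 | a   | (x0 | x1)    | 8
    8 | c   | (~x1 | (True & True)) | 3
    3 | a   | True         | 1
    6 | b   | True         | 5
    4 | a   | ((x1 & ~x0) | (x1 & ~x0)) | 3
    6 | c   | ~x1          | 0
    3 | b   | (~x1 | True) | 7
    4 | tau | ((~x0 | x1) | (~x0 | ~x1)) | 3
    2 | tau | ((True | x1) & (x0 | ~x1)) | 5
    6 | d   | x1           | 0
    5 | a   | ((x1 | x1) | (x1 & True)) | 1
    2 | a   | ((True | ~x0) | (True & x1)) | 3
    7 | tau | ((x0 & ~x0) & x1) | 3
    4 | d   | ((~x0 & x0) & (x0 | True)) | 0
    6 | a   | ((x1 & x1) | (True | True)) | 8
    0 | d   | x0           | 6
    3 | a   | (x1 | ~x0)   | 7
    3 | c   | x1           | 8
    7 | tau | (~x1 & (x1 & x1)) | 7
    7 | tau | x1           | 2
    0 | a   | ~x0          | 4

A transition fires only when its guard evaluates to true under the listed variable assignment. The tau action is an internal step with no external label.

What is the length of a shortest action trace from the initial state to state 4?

BFS to 4:
  Layer 0: {0}
  Layer 1: {6}
  Layer 2: {5,8}
  Layer 3: {1,3}
  Layer 4: {7}
  Layer 5: {2}
4 never appears.

Answer: UNREACHABLE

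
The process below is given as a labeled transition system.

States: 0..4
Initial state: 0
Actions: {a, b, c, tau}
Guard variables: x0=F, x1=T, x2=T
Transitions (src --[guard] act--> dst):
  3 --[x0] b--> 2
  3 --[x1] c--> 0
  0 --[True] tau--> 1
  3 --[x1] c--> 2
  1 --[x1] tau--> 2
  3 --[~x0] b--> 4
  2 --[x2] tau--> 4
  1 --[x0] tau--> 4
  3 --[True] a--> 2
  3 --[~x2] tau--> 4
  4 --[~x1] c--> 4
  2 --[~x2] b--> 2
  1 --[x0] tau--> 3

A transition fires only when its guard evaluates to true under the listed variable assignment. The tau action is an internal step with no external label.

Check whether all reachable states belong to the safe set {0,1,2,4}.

Answer: INVARIANT HOLDS

Working:
Inv-set: {0,1,2,4}
R = {0,1,2,4}
  0: ✓
  1: ✓
  2: ✓
  4: ✓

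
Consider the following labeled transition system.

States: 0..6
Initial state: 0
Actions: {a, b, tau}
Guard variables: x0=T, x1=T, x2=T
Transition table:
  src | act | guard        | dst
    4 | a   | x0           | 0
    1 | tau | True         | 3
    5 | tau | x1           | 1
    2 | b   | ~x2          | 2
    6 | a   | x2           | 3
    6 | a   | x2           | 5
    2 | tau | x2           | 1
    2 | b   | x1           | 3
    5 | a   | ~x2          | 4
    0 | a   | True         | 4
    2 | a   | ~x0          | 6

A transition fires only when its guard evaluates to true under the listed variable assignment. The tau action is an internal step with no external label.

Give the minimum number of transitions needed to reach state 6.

Layered search for 6:
  Layer 0: {0}
  Layer 1: {4}
6 never appears.

Answer: UNREACHABLE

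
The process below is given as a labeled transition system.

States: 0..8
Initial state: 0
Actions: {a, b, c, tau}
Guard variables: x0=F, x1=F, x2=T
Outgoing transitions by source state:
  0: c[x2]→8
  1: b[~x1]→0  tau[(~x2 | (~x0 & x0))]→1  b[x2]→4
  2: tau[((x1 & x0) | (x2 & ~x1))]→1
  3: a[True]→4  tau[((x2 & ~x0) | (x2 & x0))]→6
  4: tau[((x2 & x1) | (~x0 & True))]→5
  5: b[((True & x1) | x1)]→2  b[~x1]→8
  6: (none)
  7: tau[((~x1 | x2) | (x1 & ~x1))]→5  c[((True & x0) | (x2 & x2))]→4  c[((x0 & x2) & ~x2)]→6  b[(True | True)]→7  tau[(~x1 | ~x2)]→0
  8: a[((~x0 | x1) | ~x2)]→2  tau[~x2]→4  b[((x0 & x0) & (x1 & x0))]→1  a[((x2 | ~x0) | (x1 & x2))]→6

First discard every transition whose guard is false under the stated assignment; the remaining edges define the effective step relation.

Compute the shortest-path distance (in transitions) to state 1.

Layered search for 1:
  L0 = {0}
  L1 = {8}
  L2 = {2,6}
  L3 = {1}
depth(1)=3, e.g. c·a·tau

Answer: 3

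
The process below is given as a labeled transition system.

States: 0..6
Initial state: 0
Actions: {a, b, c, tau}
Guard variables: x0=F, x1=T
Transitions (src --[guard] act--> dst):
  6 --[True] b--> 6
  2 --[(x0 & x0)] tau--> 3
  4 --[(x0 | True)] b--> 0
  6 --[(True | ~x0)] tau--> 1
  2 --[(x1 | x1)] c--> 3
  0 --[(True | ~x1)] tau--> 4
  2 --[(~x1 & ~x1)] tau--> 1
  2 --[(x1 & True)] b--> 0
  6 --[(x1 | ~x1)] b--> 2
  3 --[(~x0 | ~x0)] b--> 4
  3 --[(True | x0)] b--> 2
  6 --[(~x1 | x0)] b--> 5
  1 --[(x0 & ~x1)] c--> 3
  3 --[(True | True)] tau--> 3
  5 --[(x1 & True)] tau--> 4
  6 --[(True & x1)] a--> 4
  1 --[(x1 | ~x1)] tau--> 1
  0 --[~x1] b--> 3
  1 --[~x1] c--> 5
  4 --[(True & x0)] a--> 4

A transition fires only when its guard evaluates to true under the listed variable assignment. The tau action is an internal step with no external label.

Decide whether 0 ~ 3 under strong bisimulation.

Bisimulation quotient by refinement:
  P[0] = {{0,1,2,3,4,5,6}}
  P[1] = {{0,1,5},{2},{3},{4},{6}}
  P[2] = {{0,5},{1},{2},{3},{4},{6}}
6 equivalence class(es) (converged in 3)
0∈{0,5}, 3∈{3}

Answer: NOT BISIMILAR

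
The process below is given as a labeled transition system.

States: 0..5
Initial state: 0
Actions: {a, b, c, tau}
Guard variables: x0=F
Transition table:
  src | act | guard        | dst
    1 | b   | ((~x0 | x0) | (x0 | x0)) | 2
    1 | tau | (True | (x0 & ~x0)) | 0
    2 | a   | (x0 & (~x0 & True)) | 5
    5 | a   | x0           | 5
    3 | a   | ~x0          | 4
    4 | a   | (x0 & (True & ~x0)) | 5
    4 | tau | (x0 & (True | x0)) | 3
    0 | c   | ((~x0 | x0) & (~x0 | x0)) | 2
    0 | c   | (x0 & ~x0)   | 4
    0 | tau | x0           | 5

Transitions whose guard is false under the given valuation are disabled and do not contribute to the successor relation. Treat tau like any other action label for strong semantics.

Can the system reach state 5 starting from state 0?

Answer: UNREACHABLE

Analysis:
Guard filter leaves 4 enabled edge(s).
depth 0: {0}
depth 1: {2}  now seen {0,2}
Reachable = {0,2}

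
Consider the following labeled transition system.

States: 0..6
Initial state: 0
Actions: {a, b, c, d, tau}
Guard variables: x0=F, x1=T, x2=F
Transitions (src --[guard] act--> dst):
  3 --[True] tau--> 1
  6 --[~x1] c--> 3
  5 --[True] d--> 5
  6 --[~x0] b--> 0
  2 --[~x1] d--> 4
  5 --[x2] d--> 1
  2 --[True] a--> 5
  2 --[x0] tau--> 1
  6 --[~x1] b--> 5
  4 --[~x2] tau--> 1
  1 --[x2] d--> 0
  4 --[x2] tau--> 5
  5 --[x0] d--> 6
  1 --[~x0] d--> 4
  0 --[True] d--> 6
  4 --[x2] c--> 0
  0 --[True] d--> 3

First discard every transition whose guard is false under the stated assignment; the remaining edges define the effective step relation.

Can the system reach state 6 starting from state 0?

Answer: REACHABLE

Trace:
8 transition(s) survive guard evaluation.
depth 0: {0}
depth 1: {3,6}  total {0,3,6}
depth 2: {1}  total {0,1,3,6}
depth 3: {4}  total {0,1,3,4,6}
Reachable = {0,1,3,4,6}
Path to 6: d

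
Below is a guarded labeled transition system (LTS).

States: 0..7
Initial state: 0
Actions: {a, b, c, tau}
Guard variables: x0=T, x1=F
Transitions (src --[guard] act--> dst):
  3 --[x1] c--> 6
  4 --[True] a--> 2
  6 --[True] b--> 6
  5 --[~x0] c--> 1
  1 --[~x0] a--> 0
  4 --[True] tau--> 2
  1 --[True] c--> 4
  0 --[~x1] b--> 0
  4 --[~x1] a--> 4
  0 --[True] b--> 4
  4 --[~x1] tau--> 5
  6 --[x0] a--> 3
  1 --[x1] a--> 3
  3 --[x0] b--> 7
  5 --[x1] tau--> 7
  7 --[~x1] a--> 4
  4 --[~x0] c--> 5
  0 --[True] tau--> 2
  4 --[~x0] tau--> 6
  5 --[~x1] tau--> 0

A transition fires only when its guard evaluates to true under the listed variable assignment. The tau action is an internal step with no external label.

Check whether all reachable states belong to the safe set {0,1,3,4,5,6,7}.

Allowed set {0,1,3,4,5,6,7}
Reach set: {0,2,4,5}
  0: ok
  2: ✗ unsafe
  4: ok
  5: ok
reach 2 via tau — violates

Answer: INVARIANT VIOLATED at state 2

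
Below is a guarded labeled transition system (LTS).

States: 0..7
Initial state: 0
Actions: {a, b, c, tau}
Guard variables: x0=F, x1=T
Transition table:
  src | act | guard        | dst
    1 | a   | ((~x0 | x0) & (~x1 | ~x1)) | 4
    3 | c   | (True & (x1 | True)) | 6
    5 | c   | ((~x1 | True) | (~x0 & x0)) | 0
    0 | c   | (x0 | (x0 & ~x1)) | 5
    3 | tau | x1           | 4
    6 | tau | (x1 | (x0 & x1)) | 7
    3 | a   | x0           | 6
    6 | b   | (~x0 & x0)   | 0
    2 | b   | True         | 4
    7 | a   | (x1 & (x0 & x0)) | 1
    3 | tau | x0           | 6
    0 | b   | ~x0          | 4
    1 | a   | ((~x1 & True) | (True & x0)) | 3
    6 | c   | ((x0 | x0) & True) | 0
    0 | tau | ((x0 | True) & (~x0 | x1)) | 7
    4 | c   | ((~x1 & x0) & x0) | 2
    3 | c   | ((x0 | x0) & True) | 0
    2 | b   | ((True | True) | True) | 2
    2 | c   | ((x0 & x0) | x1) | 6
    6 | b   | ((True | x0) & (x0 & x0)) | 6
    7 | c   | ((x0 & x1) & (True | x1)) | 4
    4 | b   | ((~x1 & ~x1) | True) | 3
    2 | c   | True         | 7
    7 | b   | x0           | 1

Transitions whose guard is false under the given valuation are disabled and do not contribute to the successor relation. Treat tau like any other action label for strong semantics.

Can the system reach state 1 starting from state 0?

Answer: UNREACHABLE

Trace:
After dropping false guards: 11 live edges.
L0 = {0}
L1 = {4,7}  total {0,4,7}
L2 = {3}  total {0,3,4,7}
L3 = {6}  total {0,3,4,6,7}
Reach set: {0,3,4,6,7}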